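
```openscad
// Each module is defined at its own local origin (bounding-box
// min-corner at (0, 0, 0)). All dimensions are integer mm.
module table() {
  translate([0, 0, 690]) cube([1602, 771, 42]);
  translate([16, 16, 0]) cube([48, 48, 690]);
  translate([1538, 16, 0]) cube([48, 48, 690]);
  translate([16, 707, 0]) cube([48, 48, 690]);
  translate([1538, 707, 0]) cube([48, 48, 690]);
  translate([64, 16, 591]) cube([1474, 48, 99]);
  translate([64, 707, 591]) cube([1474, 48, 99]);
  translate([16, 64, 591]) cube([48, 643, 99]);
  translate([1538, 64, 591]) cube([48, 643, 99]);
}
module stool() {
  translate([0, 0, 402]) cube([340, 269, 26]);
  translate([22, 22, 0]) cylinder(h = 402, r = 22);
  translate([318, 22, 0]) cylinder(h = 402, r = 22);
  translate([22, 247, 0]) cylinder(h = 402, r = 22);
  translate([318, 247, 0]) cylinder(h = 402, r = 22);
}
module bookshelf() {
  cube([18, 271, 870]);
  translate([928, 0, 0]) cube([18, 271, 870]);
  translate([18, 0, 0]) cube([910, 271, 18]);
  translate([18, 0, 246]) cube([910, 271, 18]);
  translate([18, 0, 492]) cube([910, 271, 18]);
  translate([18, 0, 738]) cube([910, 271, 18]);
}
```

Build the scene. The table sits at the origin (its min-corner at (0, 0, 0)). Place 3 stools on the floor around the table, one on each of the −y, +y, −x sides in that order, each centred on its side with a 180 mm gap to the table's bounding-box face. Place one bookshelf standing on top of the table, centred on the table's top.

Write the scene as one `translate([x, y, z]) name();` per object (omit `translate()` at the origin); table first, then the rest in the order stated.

table();
translate([631, -449, 0]) stool();
translate([631, 951, 0]) stool();
translate([-520, 251, 0]) stool();
translate([328, 250, 732]) bookshelf();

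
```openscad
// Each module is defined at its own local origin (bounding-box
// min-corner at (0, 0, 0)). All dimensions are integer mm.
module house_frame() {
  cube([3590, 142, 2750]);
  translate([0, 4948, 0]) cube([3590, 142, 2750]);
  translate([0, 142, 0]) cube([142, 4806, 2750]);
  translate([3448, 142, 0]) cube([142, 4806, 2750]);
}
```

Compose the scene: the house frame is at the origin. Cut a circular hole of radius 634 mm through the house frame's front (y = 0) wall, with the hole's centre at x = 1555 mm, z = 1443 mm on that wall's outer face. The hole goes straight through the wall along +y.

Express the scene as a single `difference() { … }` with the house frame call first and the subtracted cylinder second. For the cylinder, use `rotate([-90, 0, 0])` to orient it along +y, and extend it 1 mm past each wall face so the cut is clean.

difference() {
  house_frame();
  translate([1555, -1, 1443]) rotate([-90, 0, 0]) cylinder(h = 144, r = 634);
}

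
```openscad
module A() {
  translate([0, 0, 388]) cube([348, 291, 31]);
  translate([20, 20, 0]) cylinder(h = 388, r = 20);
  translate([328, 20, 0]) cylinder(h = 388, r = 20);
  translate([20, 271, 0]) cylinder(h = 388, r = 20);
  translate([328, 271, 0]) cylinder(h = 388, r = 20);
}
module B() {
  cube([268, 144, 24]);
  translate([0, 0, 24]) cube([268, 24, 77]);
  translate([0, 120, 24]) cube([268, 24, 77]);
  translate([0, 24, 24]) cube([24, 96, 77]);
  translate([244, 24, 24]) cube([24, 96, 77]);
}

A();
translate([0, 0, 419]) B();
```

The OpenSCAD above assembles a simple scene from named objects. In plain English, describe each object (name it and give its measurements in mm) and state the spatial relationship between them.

A is a four-legged stool. The seat is a 348×291×31 mm slab whose top surface is at z = 419 mm; four round legs, each 40 mm in diameter, run from the floor (z = 0) to the underside of the seat, each leg's axis is inset half a diameter from the nearest pair of seat edges (so the leg's bounding box is flush with the corner).

B is an open-topped rectangular box: outside dimensions 268×144×101 mm, with a uniform wall and base thickness of 24 mm. The base is a full 268×144 slab on the floor; four walls sit on top of the base. The front and back walls (the −y and +y sides) span the full width; the two side walls fit between them.

The open box is on top of the stool.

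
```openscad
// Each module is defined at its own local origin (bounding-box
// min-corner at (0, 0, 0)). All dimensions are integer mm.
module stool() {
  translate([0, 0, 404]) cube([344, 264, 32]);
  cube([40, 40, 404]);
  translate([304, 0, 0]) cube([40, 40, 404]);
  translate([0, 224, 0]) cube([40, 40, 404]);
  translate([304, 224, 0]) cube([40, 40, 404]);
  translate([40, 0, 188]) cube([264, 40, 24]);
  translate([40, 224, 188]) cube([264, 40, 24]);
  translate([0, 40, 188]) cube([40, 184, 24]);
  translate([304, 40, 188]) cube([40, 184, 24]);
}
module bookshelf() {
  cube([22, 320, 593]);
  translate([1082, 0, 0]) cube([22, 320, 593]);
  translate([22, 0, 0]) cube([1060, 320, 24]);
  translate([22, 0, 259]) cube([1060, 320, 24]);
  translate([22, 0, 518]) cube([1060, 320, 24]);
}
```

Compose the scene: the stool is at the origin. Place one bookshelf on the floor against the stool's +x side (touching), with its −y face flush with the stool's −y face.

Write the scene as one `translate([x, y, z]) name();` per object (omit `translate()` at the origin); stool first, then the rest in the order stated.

stool();
translate([344, 0, 0]) bookshelf();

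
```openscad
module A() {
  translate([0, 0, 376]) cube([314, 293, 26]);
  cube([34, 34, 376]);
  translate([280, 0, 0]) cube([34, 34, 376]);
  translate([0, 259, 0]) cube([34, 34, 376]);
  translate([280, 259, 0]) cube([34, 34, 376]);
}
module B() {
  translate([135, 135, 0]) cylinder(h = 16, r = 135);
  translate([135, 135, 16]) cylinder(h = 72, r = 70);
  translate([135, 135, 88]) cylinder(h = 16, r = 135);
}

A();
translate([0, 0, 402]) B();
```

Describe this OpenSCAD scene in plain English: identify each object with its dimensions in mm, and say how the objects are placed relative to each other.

A is a four-legged stool. The seat is a 314×293×26 mm slab whose top surface is at z = 402 mm; four square legs, each 34×34 mm in cross-section, run from the floor (z = 0) to the underside of the seat, each flush with a corner of the seat.

B is a spool: two coaxial disc flanges of radius 135 mm and thickness 16 mm, joined by a core cylinder of radius 70 mm and height 72 mm. The lower flange rests on z = 0 and the three cylinders share a vertical axis.

The spool is on top of the stool.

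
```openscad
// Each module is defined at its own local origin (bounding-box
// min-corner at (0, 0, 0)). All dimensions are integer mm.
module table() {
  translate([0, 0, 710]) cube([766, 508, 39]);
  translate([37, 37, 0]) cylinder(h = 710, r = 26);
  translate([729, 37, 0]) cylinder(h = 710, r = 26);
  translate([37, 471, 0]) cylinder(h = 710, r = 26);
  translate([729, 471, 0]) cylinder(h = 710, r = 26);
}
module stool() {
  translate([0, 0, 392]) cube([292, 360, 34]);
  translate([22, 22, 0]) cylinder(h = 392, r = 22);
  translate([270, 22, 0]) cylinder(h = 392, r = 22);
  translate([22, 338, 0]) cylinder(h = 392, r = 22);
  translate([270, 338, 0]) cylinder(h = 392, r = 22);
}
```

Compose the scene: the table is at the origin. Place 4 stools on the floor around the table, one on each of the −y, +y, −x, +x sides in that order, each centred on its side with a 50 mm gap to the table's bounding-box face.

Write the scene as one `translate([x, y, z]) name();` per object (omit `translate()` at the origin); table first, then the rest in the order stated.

table();
translate([237, -410, 0]) stool();
translate([237, 558, 0]) stool();
translate([-342, 74, 0]) stool();
translate([816, 74, 0]) stool();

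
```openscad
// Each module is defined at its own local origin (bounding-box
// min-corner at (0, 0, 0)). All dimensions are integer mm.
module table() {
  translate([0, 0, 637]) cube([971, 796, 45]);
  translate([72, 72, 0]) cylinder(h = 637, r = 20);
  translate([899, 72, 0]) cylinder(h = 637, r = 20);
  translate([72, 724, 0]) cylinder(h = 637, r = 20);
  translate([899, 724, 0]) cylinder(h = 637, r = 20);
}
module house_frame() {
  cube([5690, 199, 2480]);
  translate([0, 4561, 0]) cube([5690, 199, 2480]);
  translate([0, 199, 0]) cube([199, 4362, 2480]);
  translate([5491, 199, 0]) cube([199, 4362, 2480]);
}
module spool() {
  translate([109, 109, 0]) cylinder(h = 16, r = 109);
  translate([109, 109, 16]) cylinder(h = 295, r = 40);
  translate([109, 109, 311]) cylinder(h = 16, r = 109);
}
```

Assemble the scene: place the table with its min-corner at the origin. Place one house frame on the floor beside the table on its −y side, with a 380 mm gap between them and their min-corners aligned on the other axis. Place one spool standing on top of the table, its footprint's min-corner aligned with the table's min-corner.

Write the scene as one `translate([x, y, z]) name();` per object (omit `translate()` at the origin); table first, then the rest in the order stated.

table();
translate([0, -5140, 0]) house_frame();
translate([0, 0, 682]) spool();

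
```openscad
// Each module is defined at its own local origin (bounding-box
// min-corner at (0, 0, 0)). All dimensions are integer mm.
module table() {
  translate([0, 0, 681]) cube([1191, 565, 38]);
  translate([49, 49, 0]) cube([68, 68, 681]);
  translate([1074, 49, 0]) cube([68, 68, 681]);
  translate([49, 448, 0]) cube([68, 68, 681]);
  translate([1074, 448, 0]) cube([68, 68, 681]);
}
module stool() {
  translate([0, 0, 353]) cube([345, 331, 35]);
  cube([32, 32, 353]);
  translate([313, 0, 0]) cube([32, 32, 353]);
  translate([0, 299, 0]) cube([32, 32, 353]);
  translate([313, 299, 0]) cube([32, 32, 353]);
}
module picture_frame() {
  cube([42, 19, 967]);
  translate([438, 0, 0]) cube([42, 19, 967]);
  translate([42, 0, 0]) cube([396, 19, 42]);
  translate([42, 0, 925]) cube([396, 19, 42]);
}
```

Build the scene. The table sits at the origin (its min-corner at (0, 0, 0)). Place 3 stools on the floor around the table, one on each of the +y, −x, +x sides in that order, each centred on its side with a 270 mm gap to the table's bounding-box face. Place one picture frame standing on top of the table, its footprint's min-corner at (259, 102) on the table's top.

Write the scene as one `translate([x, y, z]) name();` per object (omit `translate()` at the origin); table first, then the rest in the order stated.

table();
translate([423, 835, 0]) stool();
translate([-615, 117, 0]) stool();
translate([1461, 117, 0]) stool();
translate([259, 102, 719]) picture_frame();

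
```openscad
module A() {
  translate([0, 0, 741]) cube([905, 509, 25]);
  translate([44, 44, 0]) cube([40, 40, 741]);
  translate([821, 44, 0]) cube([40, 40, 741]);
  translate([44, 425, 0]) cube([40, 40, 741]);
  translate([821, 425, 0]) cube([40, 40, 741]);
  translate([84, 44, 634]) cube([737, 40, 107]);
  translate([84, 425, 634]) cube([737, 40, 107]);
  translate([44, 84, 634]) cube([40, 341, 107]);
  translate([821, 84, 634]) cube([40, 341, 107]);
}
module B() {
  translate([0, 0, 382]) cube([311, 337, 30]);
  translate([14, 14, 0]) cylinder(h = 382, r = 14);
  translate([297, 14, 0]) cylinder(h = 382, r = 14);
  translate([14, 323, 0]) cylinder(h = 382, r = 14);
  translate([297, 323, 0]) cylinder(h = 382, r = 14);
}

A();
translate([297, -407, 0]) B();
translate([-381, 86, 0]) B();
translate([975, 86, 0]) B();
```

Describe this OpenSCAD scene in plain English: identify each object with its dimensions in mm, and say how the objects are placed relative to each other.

A is a rectangular dining table. The top is 905×509×25 mm with its upper surface at z = 766 mm. It stands on four 40×40 mm square legs, each inset 44 mm from the nearest pair of top edges, running from the floor to the underside of the top. Four apron rails, 40 mm thick and 107 mm tall, run between adjacent legs with their top edges flush with the underside of the top and their outer faces flush with the legs' outer faces.

B is a simple wooden stool: a rectangular seat 311 mm (x) by 337 mm (y), 30 mm thick, top face at z = 412 mm, on four round legs, each 28 mm in diameter. The legs rest on z = 0, each leg's axis is inset half a diameter from the nearest pair of seat edges (so the leg's bounding box is flush with the corner).

Three stools sit around the table at the −y, −x, +x sides.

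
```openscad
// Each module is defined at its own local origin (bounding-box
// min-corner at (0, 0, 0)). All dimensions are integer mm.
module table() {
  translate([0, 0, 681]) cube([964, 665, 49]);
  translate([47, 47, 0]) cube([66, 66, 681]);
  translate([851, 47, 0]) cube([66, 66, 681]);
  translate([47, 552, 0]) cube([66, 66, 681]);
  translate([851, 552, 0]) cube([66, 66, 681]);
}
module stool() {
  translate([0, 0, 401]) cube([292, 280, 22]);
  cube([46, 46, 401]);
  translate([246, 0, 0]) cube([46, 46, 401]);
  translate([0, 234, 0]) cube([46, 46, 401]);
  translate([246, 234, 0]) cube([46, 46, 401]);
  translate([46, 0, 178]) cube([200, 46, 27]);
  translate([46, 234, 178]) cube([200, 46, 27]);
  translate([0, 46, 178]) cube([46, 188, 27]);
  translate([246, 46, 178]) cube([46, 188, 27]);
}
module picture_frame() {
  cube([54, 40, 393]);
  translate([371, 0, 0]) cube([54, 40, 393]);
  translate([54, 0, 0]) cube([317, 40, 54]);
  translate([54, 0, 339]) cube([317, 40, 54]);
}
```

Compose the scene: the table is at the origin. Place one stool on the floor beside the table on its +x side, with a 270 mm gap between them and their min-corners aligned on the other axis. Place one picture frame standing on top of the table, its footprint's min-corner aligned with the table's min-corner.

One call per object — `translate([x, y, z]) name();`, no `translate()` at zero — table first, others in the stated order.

table();
translate([1234, 0, 0]) stool();
translate([0, 0, 730]) picture_frame();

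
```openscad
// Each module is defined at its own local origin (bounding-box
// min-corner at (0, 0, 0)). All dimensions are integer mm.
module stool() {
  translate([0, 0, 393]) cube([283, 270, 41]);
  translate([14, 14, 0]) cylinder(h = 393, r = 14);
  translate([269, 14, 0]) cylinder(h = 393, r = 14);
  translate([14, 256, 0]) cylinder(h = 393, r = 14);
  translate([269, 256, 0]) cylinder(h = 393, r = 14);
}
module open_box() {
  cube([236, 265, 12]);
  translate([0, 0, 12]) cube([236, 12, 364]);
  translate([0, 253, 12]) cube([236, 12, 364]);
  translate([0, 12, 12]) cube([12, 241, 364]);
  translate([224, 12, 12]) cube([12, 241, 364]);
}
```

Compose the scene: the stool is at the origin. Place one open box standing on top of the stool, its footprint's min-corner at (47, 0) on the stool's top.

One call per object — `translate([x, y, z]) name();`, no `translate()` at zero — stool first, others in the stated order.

stool();
translate([47, 0, 434]) open_box();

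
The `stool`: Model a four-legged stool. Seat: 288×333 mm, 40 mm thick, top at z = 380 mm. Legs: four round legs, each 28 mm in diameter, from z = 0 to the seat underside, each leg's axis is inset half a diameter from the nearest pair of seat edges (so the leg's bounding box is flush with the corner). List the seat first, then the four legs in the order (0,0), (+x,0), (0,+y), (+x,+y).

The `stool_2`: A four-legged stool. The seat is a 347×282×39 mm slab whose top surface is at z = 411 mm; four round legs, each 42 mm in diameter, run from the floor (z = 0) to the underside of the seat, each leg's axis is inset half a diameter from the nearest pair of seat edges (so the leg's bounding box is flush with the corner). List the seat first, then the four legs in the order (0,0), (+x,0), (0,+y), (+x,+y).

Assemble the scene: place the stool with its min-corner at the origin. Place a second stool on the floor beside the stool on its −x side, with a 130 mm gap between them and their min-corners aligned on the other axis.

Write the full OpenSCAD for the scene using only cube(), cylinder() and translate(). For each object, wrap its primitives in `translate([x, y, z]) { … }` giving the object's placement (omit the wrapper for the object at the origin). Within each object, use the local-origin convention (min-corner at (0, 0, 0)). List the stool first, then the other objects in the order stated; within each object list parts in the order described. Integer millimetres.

translate([0, 0, 340]) cube([288, 333, 40]);
translate([14, 14, 0]) cylinder(h = 340, r = 14);
translate([274, 14, 0]) cylinder(h = 340, r = 14);
translate([14, 319, 0]) cylinder(h = 340, r = 14);
translate([274, 319, 0]) cylinder(h = 340, r = 14);
translate([-477, 0, 0]) {
  translate([0, 0, 372]) cube([347, 282, 39]);
  translate([21, 21, 0]) cylinder(h = 372, r = 21);
  translate([326, 21, 0]) cylinder(h = 372, r = 21);
  translate([21, 261, 0]) cylinder(h = 372, r = 21);
  translate([326, 261, 0]) cylinder(h = 372, r = 21);
}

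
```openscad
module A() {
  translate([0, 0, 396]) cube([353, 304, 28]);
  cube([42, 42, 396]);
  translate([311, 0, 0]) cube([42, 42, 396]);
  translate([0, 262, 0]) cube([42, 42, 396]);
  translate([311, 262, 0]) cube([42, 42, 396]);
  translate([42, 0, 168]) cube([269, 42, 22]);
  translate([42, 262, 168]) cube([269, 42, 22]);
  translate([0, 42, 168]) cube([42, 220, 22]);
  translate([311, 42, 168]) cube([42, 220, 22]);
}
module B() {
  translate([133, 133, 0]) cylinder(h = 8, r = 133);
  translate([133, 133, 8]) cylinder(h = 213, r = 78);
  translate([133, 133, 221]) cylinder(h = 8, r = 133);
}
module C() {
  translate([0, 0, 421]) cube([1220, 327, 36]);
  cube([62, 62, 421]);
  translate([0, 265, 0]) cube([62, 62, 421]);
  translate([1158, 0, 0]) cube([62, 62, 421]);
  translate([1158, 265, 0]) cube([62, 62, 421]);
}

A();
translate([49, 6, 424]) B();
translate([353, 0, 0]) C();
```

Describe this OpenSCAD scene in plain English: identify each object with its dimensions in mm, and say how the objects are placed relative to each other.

A is a four-legged stool. The seat is 353×304 mm, 28 mm thick, top at z = 424 mm. It stands on four square legs, each 42×42 mm in cross-section, from z = 0 to the seat underside, each flush with a corner of the seat. Four stretchers, 42 mm wide and 22 mm tall, connect adjacent legs with their undersides at z = 168 mm, each running between the inner faces of the legs it joins and aligned with the legs' outer faces on the other axis.

B is a spool: two coaxial disc flanges of radius 133 mm and thickness 8 mm, joined by a core cylinder of radius 78 mm and height 213 mm. The lower flange rests on z = 0 and the three cylinders share a vertical axis.

C is a bench: a 1220×327 mm seat slab, 36 mm thick, top at z = 457 mm, on four 62×62 mm square legs flush with the seat corners and standing on z = 0.

The spool is on top of the stool. The bench is against the stool's +x side, with their −y faces flush.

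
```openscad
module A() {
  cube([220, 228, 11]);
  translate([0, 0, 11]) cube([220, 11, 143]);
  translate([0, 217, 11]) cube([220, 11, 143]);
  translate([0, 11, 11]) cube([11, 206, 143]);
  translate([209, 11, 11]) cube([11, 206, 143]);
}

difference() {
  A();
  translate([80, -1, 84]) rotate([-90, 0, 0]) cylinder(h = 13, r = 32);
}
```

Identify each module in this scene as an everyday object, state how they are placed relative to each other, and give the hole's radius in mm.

A is an open box. The open box has a circular hole through its front wall. The hole's radius is 32 mm.

The subtracted cylinder has r = 32 mm.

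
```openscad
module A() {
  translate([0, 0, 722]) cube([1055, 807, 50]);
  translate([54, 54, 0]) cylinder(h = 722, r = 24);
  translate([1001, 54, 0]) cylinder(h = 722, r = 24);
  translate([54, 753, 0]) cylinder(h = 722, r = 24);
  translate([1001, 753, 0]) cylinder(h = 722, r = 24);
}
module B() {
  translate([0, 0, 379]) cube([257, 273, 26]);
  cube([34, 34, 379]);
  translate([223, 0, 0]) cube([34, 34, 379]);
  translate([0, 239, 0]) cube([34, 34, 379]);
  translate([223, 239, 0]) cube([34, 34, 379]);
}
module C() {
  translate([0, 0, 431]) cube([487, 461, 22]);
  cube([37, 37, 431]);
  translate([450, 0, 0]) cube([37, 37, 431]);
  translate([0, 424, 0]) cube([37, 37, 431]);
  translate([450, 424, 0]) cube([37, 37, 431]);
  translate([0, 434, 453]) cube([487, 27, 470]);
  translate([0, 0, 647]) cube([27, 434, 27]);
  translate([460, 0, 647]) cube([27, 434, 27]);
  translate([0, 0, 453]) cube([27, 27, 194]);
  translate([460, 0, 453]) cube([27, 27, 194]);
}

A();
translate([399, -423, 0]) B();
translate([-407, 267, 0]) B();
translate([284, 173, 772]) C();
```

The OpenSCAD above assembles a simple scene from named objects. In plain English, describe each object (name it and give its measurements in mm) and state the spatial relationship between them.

A is a table with a 1055×807 mm rectangular top, 50 mm thick, top surface at z = 772 mm, supported by four round legs of 48 mm diameter, each leg's bounding box inset 30 mm from the nearest pair of top edges, running from the floor.

B is a four-legged stool. The seat is 257×273 mm, 26 mm thick, top at z = 405 mm. It stands on four square legs, each 34×34 mm in cross-section, from z = 0 to the seat underside, each flush with a corner of the seat.

C is a chair: 487×461 mm seat, 22 mm thick, top at z = 453 mm, on four 37 mm square corner legs flush with the seat edges. A 27 mm thick backrest slab spans the full seat width, extending 470 mm above the seat top, its back face flush with the seat's +y edge. Two armrests of 27×27 mm section run along each side from the seat's front edge to the front of the backrest, top faces 221 mm above the seat top and outer faces flush with the seat's x-edges; a 27×27 mm post under the front of each armrest stands on the seat at the front corner.

Two stools sit around the table at the −y, −x sides. The chair is on top of the table, centred.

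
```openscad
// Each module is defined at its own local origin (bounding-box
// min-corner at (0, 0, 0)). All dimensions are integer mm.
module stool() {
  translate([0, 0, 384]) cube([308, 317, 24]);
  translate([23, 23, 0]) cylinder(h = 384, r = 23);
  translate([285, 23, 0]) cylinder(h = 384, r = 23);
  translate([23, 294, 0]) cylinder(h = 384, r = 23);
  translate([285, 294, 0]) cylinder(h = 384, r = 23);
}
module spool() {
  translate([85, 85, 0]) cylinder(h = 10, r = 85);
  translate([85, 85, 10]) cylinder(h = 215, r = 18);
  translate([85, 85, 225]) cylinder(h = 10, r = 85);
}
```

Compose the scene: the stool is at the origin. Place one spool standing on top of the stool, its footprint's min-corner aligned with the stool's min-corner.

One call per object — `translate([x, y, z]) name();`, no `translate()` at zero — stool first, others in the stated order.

stool();
translate([0, 0, 408]) spool();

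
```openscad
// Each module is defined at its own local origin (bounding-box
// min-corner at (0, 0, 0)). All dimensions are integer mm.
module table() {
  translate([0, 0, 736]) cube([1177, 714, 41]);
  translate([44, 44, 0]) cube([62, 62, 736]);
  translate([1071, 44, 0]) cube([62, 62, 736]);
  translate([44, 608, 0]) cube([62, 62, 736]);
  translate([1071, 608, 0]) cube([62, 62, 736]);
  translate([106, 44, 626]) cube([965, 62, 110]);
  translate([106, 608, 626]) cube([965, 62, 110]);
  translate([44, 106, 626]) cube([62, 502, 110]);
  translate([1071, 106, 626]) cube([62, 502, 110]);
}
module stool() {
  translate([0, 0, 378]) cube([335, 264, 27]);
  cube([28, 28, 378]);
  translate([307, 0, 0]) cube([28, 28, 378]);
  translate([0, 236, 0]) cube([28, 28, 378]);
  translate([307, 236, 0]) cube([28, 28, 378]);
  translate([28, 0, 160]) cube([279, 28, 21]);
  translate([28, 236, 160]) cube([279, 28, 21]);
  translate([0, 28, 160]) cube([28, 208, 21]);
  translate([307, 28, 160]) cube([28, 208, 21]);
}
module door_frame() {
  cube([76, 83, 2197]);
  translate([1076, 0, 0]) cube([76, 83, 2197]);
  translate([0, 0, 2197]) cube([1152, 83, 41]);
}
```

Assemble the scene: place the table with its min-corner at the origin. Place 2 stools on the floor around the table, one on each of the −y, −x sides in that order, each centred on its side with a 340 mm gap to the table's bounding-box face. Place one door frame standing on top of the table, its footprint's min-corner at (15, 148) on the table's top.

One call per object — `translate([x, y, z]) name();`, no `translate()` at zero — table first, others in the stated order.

table();
translate([421, -604, 0]) stool();
translate([-675, 225, 0]) stool();
translate([15, 148, 777]) door_frame();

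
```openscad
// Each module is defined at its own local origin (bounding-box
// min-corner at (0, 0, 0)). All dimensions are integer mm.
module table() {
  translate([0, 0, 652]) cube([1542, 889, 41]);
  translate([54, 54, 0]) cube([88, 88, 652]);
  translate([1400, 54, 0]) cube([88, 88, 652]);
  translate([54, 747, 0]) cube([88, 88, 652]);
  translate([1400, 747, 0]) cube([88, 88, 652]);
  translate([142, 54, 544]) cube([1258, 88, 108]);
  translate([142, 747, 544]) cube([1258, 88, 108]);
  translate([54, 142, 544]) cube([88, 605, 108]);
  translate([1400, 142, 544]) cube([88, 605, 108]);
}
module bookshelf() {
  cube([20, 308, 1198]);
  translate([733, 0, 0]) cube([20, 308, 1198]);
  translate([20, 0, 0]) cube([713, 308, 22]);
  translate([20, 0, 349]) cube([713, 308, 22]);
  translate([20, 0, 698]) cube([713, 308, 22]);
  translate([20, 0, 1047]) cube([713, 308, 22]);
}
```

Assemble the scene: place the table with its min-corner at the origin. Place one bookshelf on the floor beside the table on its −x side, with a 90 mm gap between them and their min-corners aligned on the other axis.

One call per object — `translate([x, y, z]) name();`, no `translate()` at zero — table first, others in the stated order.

table();
translate([-843, 0, 0]) bookshelf();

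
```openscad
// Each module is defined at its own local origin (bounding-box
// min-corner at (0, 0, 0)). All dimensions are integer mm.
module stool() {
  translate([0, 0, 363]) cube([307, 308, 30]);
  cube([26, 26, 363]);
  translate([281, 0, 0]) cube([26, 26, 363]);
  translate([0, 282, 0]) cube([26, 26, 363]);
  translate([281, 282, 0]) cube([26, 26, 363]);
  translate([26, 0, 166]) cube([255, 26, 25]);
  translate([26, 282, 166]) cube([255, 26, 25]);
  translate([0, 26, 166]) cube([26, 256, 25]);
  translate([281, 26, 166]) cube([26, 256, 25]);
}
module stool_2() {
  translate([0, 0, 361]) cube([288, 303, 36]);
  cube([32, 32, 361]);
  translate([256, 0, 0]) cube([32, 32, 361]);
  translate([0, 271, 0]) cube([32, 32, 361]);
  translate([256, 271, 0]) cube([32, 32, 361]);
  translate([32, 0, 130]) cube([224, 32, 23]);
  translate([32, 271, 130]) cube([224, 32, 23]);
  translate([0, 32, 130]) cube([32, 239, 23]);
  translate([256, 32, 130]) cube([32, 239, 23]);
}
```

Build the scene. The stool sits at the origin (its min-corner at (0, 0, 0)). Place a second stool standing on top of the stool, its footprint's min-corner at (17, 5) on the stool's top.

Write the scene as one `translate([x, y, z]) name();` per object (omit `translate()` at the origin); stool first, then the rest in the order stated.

stool();
translate([17, 5, 393]) stool_2();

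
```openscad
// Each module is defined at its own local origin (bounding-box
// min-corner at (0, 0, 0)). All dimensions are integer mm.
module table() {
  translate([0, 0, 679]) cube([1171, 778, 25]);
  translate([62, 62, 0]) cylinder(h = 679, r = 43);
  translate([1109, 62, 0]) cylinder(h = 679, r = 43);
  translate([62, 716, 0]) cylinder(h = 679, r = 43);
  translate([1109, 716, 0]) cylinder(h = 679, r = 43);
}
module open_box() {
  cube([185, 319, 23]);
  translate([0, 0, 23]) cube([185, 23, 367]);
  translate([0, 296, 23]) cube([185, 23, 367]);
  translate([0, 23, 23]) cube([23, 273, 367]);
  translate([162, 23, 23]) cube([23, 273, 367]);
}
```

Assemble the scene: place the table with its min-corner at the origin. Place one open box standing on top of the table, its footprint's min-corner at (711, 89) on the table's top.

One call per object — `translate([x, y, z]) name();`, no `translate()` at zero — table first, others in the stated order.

table();
translate([711, 89, 704]) open_box();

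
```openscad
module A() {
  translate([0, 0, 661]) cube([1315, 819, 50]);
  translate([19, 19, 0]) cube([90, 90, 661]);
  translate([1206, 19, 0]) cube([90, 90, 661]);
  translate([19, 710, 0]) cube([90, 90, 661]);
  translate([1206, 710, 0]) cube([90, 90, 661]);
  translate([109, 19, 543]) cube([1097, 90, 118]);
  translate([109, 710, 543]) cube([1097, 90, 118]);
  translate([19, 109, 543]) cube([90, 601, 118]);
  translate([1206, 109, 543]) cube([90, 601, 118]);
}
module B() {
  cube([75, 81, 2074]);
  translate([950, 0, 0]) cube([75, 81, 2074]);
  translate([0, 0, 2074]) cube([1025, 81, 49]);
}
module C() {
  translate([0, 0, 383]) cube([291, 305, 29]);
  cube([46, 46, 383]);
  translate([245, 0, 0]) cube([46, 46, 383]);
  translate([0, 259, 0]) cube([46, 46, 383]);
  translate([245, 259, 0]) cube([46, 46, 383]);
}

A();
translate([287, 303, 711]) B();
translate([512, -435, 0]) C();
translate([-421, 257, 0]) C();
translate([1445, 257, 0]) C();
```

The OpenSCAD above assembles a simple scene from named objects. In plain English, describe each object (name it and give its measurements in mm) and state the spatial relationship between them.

A is a table: top 1315 mm (x) × 819 mm (y), 50 mm thick, upper face at z = 711 mm, on four 90×90 mm square legs, each inset 19 mm from the nearest pair of top edges, running from z = 0 to the bottom of the top. Four apron rails, 90 mm thick and 118 mm tall, run between adjacent legs with their top edges flush with the underside of the top and their outer faces flush with the legs' outer faces.

B is a door frame. The clear opening is 875 mm wide and 2074 mm high. Two 75 mm wide jambs, 81 mm deep, stand either side of the opening from the floor to the top of the opening. A 49 mm thick head sits across the top of both jambs, spanning the full outside width of the frame.

C is a four-legged stool. The seat is 291×305 mm, 29 mm thick, top at z = 412 mm. It stands on four square legs, each 46×46 mm in cross-section, from z = 0 to the seat underside, each flush with a corner of the seat.

The door frame is on top of the table. Three stools sit around the table at the −y, −x, +x sides.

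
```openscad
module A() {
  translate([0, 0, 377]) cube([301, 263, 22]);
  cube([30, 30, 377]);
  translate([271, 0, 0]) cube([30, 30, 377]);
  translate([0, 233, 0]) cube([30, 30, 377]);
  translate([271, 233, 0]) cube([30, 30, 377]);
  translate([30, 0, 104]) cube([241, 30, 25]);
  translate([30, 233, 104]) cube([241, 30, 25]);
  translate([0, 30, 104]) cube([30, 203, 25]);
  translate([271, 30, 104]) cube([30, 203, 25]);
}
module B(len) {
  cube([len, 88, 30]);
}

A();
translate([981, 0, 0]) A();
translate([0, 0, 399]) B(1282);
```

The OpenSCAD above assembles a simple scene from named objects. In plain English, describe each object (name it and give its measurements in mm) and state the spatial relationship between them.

A is a four-legged stool. The seat is a 301×263×22 mm slab whose top surface is at z = 399 mm; four square legs, each 30×30 mm in cross-section, run from the floor (z = 0) to the underside of the seat, each flush with a corner of the seat. Four stretchers, 30 mm wide and 25 mm tall, connect adjacent legs with their undersides at z = 104 mm, each running between the inner faces of the legs it joins and aligned with the legs' outer faces on the other axis.

B is a rectangular beam 1282 mm long (x), 88 mm deep (y), 30 mm thick (z).

The beam spans the tops of two stools placed 680 mm apart, resting at z = 399 mm.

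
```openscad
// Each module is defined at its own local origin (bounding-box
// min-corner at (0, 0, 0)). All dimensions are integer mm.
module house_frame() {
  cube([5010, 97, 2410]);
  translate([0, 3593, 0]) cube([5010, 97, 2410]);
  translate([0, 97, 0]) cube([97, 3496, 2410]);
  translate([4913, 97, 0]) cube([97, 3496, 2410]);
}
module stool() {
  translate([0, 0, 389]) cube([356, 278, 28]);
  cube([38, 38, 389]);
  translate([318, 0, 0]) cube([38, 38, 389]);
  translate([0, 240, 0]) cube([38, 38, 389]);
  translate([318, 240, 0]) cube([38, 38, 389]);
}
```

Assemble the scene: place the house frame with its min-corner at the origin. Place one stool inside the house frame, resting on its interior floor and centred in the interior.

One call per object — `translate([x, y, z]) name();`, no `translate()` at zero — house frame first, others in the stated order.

house_frame();
translate([2327, 1706, 0]) stool();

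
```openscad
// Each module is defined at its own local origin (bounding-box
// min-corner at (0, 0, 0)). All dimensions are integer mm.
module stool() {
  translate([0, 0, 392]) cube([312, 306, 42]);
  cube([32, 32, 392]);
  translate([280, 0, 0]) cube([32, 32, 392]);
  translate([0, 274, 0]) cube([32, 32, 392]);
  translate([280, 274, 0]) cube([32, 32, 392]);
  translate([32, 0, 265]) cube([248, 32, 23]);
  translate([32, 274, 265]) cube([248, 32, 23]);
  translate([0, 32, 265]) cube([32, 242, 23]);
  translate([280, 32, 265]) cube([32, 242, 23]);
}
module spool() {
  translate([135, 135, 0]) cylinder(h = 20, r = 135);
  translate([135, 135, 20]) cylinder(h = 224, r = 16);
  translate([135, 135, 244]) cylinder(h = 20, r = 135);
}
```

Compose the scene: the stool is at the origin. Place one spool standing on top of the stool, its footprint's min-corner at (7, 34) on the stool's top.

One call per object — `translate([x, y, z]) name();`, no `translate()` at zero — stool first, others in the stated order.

stool();
translate([7, 34, 434]) spool();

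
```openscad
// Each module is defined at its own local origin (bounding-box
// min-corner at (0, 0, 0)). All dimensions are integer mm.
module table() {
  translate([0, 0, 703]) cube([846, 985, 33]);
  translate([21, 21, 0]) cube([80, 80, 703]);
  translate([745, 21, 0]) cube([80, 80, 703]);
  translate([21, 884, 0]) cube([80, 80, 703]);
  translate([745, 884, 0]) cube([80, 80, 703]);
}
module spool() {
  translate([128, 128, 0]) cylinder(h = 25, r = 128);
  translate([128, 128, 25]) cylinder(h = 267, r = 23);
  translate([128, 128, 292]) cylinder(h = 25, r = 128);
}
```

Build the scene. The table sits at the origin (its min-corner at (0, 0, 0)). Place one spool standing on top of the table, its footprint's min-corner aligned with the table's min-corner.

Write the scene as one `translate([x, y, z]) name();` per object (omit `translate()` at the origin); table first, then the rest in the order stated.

table();
translate([0, 0, 736]) spool();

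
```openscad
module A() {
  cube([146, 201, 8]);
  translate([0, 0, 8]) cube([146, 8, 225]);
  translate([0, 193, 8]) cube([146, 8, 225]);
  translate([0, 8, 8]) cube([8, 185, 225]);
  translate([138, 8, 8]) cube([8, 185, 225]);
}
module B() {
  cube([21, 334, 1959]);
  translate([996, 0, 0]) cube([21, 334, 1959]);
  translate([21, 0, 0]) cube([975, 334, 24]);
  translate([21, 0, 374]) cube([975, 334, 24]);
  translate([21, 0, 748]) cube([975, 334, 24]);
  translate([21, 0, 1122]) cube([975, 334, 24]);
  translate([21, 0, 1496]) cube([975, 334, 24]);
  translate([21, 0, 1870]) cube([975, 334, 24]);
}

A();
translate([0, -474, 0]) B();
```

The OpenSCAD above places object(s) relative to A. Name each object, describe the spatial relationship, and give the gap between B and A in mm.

The bookshelf's nearest face is 140 mm from the open box's −y face.

A is an open box. B is a bookshelf. The bookshelf is on the floor beside the open box on its −y side. The gap between the bookshelf and the open box is 140 mm.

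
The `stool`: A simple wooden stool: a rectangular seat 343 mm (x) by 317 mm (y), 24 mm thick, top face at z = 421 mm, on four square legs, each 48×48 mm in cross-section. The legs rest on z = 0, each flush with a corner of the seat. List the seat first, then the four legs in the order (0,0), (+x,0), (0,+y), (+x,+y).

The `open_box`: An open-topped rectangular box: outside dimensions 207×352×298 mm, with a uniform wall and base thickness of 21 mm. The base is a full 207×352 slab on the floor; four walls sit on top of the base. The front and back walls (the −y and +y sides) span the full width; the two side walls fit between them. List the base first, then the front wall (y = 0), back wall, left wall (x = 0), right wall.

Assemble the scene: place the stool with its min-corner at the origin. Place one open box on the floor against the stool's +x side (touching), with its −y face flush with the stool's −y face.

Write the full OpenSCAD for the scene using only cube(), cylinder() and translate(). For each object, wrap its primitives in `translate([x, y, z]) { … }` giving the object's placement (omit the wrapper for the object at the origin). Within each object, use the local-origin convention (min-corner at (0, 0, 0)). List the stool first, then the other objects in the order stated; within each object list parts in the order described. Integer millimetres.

translate([0, 0, 397]) cube([343, 317, 24]);
cube([48, 48, 397]);
translate([295, 0, 0]) cube([48, 48, 397]);
translate([0, 269, 0]) cube([48, 48, 397]);
translate([295, 269, 0]) cube([48, 48, 397]);
translate([343, 0, 0]) {
  cube([207, 352, 21]);
  translate([0, 0, 21]) cube([207, 21, 277]);
  translate([0, 331, 21]) cube([207, 21, 277]);
  translate([0, 21, 21]) cube([21, 310, 277]);
  translate([186, 21, 21]) cube([21, 310, 277]);
}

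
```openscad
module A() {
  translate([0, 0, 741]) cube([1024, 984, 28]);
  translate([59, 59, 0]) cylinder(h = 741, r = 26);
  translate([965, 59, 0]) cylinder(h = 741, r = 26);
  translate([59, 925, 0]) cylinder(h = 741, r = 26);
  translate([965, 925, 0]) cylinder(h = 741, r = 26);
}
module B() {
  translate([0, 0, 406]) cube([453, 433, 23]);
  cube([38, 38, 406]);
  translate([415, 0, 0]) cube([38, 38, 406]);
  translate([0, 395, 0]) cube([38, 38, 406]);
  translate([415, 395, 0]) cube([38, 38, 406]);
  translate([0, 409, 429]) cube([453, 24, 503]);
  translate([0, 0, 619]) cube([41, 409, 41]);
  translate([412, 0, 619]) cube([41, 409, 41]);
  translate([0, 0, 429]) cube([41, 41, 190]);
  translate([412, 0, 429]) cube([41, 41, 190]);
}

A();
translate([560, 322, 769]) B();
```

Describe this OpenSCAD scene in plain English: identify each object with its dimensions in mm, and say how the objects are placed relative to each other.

A is a table: top 1024 mm (x) × 984 mm (y), 28 mm thick, upper face at z = 769 mm, on four round legs of 52 mm diameter, each leg's bounding box inset 33 mm from the nearest pair of top edges, running from z = 0 to the bottom of the top.

B is a chair. The seat is a 453×433×23 mm slab with its top at z = 429 mm, on four 38×38 mm corner legs (flush with the seat edges, standing on z = 0). A flat backrest 24 mm thick, 503 mm tall, spans the full seat width and rises from the seat top along its +y edge, rear face flush with the rear of the seat. Two armrests of 41×41 mm section run along each side from the seat's front edge to the front of the backrest, top faces 231 mm above the seat top and outer faces flush with the seat's x-edges; a 41×41 mm post under the front of each armrest stands on the seat at the front corner.

The chair is on top of the table.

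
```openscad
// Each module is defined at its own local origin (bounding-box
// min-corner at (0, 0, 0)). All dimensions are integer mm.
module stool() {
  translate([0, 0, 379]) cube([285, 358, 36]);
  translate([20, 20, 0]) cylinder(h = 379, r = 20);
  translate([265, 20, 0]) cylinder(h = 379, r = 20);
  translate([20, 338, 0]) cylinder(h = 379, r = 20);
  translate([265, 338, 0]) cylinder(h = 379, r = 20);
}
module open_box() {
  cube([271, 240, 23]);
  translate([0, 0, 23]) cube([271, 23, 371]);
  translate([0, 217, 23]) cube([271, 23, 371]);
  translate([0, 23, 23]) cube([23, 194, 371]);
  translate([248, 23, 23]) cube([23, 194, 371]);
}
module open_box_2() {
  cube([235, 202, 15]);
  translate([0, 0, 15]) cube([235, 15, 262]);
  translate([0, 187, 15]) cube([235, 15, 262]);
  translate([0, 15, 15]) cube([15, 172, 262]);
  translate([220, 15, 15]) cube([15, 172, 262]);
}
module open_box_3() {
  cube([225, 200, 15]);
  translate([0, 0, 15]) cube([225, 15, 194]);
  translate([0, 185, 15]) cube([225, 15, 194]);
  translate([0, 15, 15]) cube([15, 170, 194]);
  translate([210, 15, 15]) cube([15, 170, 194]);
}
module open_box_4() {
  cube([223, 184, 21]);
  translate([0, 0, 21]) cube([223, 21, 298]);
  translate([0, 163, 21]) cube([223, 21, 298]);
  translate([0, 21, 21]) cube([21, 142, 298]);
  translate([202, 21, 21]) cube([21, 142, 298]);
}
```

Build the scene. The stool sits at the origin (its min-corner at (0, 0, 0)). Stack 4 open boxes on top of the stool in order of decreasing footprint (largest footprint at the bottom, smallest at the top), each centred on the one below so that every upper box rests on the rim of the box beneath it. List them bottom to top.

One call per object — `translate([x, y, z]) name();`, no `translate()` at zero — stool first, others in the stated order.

stool();
translate([7, 59, 415]) open_box();
translate([25, 78, 809]) open_box_2();
translate([30, 79, 1086]) open_box_3();
translate([31, 87, 1295]) open_box_4();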